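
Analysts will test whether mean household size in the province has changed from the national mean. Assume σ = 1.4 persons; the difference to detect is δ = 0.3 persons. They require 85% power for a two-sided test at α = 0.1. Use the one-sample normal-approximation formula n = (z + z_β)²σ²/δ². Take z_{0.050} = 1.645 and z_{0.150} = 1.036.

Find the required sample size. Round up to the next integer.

n = (z_{α/2} + z_β)² · σ² / δ²
  = (1.645 + 1.036)² · 1.4² / 0.3²
  = 7.1878 · 1.96 / 0.09
  = 156.53
Round up → n = 157.

n = 157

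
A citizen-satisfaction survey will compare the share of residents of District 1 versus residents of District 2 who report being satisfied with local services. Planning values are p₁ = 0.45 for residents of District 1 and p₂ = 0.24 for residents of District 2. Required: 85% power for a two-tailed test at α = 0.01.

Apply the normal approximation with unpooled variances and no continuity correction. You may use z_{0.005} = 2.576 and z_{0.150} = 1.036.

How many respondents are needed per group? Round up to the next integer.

n = (z_{α/2} + z_β)² · [p₁(1−p₁) + p₂(1−p₂)] / (p₁ − p₂)²
  = (2.576 + 1.036)² · (0.45·0.55 + 0.24·0.76) / (0.21)²
  = (3.612)² · (0.2475 + 0.1824) / 0.0441
  = 13.0465 · 0.4299 / 0.0441
  = 127.18
Round up → n = 128 per group.

n = 128 per group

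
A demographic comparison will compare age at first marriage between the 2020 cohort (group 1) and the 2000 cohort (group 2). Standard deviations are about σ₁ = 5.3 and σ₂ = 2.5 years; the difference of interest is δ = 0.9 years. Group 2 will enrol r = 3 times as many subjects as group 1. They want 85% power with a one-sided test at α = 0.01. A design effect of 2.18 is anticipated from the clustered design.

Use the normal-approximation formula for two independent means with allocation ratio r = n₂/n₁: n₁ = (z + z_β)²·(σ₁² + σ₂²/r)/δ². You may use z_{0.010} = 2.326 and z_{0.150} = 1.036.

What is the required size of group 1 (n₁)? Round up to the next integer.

n₁ = (z_α + z_β)² · (σ₁² + σ₂²/r) / δ²
   = (2.326 + 1.036)² · (5.3² + 2.5²/3) / 0.9²
   = 11.3030 · (28.09 + 2.0833) / 0.81
   = 11.3030 · 30.1733 / 0.81
   = 421.05
Design effect: 2.18 × 421.05 = 917.89.
Round up → n₁ = 918; n₂ = r·n₁ = 3 × 918 = 2754.

n₁ = 918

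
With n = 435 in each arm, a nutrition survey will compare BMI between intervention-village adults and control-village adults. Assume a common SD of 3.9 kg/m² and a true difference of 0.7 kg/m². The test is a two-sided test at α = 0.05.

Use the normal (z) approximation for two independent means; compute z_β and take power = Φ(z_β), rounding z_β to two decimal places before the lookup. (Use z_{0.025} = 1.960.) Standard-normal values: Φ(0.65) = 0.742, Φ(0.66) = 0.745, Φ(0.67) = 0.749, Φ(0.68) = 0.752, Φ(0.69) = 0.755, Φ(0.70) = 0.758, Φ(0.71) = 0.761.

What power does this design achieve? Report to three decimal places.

z_β = δ·√(n/(σ₁²+σ₂²)) − z_{α/2}
    = 0.7 · √(435/30.42) − 1.960
    = 0.7 · 3.78151 − 1.960
    = 2.6471 − 1.960 = 0.6871 → 0.69
Power = Φ(0.69) = 0.755.

Power ≈ 0.755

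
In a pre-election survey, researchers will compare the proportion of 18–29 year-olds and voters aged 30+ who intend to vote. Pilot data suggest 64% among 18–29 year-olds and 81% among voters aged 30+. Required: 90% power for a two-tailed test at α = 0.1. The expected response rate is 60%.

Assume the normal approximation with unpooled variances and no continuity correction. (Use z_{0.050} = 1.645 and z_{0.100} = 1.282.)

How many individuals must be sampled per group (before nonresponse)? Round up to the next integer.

n = 190 per group

n = (z_{α/2} + z_β)² · [p₁(1−p₁) + p₂(1−p₂)] / (p₁ − p₂)²
  = (1.645 + 1.282)² · (0.64·0.36 + 0.81·0.19) / (-0.17)²
  = (2.927)² · (0.2304 + 0.1539) / 0.0289
  = 8.5673 · 0.3843 / 0.0289
  = 113.92
Adjust for 60% response: 113.92 / 0.60 = 189.87.
Round up → n = 190 per group.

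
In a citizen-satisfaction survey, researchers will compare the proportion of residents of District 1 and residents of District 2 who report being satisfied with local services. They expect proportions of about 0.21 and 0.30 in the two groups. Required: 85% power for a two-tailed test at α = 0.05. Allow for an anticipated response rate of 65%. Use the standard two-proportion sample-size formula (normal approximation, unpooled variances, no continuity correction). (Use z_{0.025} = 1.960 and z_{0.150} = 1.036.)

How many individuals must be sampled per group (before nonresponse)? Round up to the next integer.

n = 641 per group

n = (z_{α/2} + z_β)² · [p₁(1−p₁) + p₂(1−p₂)] / (p₁ − p₂)²
  = (1.960 + 1.036)² · (0.21·0.79 + 0.30·0.70) / (-0.09)²
  = (2.996)² · (0.1659 + 0.2100) / 0.0081
  = 8.9760 · 0.3759 / 0.0081
  = 416.55
Adjust for 65% response: 416.55 / 0.65 = 640.85.
Round up → n = 641 per group.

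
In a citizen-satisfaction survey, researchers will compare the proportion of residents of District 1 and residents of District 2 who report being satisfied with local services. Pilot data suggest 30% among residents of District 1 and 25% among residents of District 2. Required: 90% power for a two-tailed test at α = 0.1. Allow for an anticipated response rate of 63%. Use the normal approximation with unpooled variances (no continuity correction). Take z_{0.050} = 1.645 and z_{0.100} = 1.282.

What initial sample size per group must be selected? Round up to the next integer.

n = (z_{α/2} + z_β)² · [p₁(1−p₁) + p₂(1−p₂)] / (p₁ − p₂)²
  = (1.645 + 1.282)² · (0.30·0.70 + 0.25·0.75) / (0.05)²
  = (2.927)² · (0.2100 + 0.1875) / 0.0025
  = 8.5673 · 0.3975 / 0.0025
  = 1362.21
Adjust for 63% response: 1362.21 / 0.63 = 2162.23.
Round up → n = 2163 per group.

n = 2163 per group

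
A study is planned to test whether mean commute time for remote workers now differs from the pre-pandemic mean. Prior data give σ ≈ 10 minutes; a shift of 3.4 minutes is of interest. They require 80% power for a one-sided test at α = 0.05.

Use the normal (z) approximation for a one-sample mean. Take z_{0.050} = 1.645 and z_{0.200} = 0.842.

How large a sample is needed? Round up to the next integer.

n = 54

n = (z_α + z_β)² · σ² / δ²
  = (1.645 + 0.842)² · 10² / 3.4²
  = 6.1852 · 100 / 11.56
  = 53.50
Round up → n = 54.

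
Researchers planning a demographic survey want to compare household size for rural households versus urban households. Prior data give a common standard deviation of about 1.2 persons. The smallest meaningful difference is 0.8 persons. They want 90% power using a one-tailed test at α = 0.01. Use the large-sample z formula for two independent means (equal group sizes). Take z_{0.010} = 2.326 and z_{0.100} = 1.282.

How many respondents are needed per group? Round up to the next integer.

n = (z_α + z_β)² · (σ₁² + σ₂²) / δ²
  = (2.326 + 1.282)² · (2·1.2² = 2.88) / 0.8²
  = 13.0177 · 2.88 / 0.64
  = 58.58
Round up → n = 59 per group.

n = 59 per group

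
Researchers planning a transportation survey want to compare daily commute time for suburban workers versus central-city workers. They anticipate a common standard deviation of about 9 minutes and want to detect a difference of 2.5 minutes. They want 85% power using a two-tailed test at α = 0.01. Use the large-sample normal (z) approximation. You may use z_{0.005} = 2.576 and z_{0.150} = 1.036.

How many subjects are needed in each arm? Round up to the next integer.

n = (z_{α/2} + z_β)² · (σ₁² + σ₂²) / δ²
  = (2.576 + 1.036)² · (2·9² = 162) / 2.5²
  = 13.0465 · 162 / 6.25
  = 338.17
Round up → n = 339 per group.

n = 339 per group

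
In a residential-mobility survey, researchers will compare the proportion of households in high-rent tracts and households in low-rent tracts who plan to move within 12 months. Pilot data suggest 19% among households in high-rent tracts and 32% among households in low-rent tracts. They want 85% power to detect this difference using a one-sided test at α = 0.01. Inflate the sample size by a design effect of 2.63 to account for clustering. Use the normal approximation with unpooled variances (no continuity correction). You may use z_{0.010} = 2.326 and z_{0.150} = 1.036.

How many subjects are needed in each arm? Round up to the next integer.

n = (z_α + z_β)² · [p₁(1−p₁) + p₂(1−p₂)] / (p₁ − p₂)²
  = (2.326 + 1.036)² · (0.19·0.81 + 0.32·0.68) / (-0.13)²
  = (3.362)² · (0.1539 + 0.2176) / 0.0169
  = 11.3030 · 0.3715 / 0.0169
  = 248.47
Design effect: 2.63 × 248.47 = 653.47.
Round up → n = 654 per group.

n = 654 per group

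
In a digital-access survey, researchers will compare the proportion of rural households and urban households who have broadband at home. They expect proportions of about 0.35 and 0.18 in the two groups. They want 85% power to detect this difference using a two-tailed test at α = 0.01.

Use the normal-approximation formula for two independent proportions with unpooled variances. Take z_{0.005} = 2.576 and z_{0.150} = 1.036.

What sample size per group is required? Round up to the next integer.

n = (z_{α/2} + z_β)² · [p₁(1−p₁) + p₂(1−p₂)] / (p₁ − p₂)²
  = (2.576 + 1.036)² · (0.35·0.65 + 0.18·0.82) / (0.17)²
  = (3.612)² · (0.2275 + 0.1476) / 0.0289
  = 13.0465 · 0.3751 / 0.0289
  = 169.33
Round up → n = 170 per group.

n = 170 per group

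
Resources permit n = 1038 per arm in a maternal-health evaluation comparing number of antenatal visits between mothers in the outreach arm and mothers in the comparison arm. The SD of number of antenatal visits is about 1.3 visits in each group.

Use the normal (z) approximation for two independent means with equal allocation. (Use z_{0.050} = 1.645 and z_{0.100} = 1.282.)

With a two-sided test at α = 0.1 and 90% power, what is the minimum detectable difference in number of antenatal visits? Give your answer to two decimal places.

δ = (z_{α/2} + z_β) · √((σ₁²+σ₂²)/n)
  = (1.645 + 1.282) · √(3.38/1038)
  = 2.927 · √0.00326
  = 2.927 · 0.0571
  = 0.1670

Minimum detectable difference ≈ 0.17 visits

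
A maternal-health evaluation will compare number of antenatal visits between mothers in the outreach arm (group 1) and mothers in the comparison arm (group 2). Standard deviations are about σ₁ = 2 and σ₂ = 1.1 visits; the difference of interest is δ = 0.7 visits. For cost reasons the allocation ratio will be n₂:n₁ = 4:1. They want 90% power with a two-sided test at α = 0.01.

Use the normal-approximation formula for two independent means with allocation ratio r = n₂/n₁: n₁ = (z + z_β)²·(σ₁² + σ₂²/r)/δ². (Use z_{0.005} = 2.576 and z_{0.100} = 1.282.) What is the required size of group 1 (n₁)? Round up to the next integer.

n₁ = 131

n₁ = (z_{α/2} + z_β)² · (σ₁² + σ₂²/r) / δ²
   = (2.576 + 1.282)² · (2² + 1.1²/4) / 0.7²
   = 14.8842 · (4 + 0.3025) / 0.49
   = 14.8842 · 4.3025 / 0.49
   = 130.69
Round up → n₁ = 131; n₂ = r·n₁ = 4 × 131 = 524.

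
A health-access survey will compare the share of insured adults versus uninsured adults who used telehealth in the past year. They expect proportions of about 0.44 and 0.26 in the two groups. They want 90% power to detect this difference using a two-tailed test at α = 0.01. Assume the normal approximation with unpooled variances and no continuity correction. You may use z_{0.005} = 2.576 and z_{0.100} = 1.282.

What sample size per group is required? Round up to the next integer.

n = 202 per group

n = (z_{α/2} + z_β)² · [p₁(1−p₁) + p₂(1−p₂)] / (p₁ − p₂)²
  = (2.576 + 1.282)² · (0.44·0.56 + 0.26·0.74) / (0.18)²
  = (3.858)² · (0.2464 + 0.1924) / 0.0324
  = 14.8842 · 0.4388 / 0.0324
  = 201.58
Round up → n = 202 per group.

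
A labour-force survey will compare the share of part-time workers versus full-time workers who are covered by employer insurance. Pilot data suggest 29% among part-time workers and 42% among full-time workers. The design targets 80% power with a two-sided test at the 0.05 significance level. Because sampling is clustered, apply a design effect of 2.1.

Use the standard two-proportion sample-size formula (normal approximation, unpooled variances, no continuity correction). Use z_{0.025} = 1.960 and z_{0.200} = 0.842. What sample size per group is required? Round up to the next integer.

n = (z_{α/2} + z_β)² · [p₁(1−p₁) + p₂(1−p₂)] / (p₁ − p₂)²
  = (1.960 + 0.842)² · (0.29·0.71 + 0.42·0.58) / (-0.13)²
  = (2.802)² · (0.2059 + 0.2436) / 0.0169
  = 7.8512 · 0.4495 / 0.0169
  = 208.82
Design effect: 2.1 × 208.82 = 438.53.
Round up → n = 439 per group.

n = 439 per group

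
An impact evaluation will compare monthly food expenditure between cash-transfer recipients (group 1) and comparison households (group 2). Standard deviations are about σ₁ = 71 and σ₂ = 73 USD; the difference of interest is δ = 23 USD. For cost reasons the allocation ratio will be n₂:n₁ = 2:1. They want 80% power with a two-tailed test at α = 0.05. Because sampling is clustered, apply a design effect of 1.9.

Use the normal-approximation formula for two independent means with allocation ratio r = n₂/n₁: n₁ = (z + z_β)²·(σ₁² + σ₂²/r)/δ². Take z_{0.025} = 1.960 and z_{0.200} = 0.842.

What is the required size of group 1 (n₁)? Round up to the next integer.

n₁ = 218

n₁ = (z_{α/2} + z_β)² · (σ₁² + σ₂²/r) / δ²
   = (1.960 + 0.842)² · (71² + 73²/2) / 23²
   = 7.8512 · (5041 + 2664.5) / 529
   = 7.8512 · 7705.5 / 529
   = 114.36
Design effect: 1.9 × 114.36 = 217.29.
Round up → n₁ = 218; n₂ = r·n₁ = 2 × 218 = 436.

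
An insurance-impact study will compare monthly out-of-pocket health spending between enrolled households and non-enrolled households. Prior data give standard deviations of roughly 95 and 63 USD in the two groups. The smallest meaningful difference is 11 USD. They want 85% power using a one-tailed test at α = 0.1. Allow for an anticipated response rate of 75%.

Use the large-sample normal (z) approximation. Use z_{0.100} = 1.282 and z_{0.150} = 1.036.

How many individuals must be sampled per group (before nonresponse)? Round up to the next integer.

n = (z_α + z_β)² · (σ₁² + σ₂²) / δ²
  = (1.282 + 1.036)² · (95² + 63² = 12994) / 11²
  = 5.3731 · 12994 / 121
  = 577.01
Adjust for 75% response: 577.01 / 0.75 = 769.35.
Round up → n = 770 per group.

n = 770 per group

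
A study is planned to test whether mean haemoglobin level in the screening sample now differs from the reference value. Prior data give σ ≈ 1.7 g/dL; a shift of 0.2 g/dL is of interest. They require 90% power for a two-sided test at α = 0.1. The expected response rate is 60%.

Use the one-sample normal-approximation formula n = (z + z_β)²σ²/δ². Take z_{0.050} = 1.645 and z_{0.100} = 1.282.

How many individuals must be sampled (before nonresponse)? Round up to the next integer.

n = (z_{α/2} + z_β)² · σ² / δ²
  = (1.645 + 1.282)² · 1.7² / 0.2²
  = 8.5673 · 2.89 / 0.04
  = 618.99
Adjust for 60% response: 618.99 / 0.60 = 1031.65.
Round up → n = 1032.

n = 1032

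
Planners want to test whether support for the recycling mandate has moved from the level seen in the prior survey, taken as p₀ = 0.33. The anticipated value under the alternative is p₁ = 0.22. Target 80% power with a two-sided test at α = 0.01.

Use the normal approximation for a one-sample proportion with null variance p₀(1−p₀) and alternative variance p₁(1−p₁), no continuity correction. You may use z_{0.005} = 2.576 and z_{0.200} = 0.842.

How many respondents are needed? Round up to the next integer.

n = 202

n = [z_{α/2}·√(p₀q₀) + z_β·√(p₁q₁)]² / (p₁ − p₀)²
  = [2.576·√(0.33·0.67) + 0.842·√(0.22·0.78)]² / (-0.11)²
  = [2.576·0.4702 + 0.842·0.4142]² / 0.0121
  = [1.5601]² / 0.0121
  = 201.14
Round up → n = 202.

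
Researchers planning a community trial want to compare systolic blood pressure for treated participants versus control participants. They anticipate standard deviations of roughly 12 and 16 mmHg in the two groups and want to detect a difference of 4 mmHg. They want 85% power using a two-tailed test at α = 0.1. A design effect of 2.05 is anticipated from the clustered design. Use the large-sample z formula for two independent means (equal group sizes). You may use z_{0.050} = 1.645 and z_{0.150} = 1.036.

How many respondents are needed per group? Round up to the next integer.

n = (z_{α/2} + z_β)² · (σ₁² + σ₂²) / δ²
  = (1.645 + 1.036)² · (12² + 16² = 400) / 4²
  = 7.1878 · 400 / 16
  = 179.69
Design effect: 2.05 × 179.69 = 368.37.
Round up → n = 369 per group.

n = 369 per group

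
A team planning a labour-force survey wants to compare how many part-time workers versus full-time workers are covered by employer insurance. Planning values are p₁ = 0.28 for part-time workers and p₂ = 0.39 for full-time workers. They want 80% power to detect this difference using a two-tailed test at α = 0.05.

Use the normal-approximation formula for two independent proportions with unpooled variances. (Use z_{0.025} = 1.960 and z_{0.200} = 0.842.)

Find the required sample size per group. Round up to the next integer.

n = 286 per group

n = (z_{α/2} + z_β)² · [p₁(1−p₁) + p₂(1−p₂)] / (p₁ − p₂)²
  = (1.960 + 0.842)² · (0.28·0.72 + 0.39·0.61) / (-0.11)²
  = (2.802)² · (0.2016 + 0.2379) / 0.0121
  = 7.8512 · 0.4395 / 0.0121
  = 285.17
Round up → n = 286 per group.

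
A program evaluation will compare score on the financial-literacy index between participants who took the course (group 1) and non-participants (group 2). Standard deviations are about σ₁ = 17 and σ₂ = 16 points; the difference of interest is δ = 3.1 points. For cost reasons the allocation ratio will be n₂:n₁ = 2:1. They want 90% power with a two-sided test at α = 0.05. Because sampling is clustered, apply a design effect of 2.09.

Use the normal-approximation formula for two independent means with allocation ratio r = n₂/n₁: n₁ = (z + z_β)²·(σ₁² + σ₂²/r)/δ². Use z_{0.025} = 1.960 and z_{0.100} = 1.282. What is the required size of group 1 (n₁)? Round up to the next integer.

n₁ = (z_{α/2} + z_β)² · (σ₁² + σ₂²/r) / δ²
   = (1.960 + 1.282)² · (17² + 16²/2) / 3.1²
   = 10.5106 · (289 + 128) / 9.61
   = 10.5106 · 417 / 9.61
   = 456.08
Design effect: 2.09 × 456.08 = 953.20.
Round up → n₁ = 954; n₂ = r·n₁ = 2 × 954 = 1908.

n₁ = 954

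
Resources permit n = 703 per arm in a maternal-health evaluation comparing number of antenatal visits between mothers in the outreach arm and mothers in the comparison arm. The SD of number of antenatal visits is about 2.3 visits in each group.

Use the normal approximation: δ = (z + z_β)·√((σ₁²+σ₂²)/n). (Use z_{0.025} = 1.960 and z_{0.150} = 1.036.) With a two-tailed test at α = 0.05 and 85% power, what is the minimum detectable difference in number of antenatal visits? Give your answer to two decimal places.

Minimum detectable difference ≈ 0.37 visits

δ = (z_{α/2} + z_β) · √((σ₁²+σ₂²)/n)
  = (1.960 + 1.036) · √(10.58/703)
  = 2.996 · √0.01505
  = 2.996 · 0.1227
  = 0.3675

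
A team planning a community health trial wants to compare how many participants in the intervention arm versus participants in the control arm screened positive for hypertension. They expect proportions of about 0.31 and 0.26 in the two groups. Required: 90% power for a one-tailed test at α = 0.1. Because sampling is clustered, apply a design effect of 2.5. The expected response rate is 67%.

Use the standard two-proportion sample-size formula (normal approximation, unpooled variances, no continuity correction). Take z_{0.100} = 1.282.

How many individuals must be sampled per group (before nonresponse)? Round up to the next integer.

n = 3987 per group

n = (z_α + z_β)² · [p₁(1−p₁) + p₂(1−p₂)] / (p₁ − p₂)²
  = (1.282 + 1.282)² · (0.31·0.69 + 0.26·0.74) / (0.05)²
  = (2.564)² · (0.2139 + 0.1924) / 0.0025
  = 6.5741 · 0.4063 / 0.0025
  = 1068.42
Design effect: 2.5 × 1068.42 = 2671.06.
Adjust for 67% response: 2671.06 / 0.67 = 3986.65.
Round up → n = 3987 per group.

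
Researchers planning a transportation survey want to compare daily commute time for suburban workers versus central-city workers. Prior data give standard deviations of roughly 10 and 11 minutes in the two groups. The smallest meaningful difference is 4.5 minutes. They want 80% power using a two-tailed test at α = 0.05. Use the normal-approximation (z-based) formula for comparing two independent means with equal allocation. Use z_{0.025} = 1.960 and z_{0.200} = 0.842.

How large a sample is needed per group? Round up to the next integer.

n = (z_{α/2} + z_β)² · (σ₁² + σ₂²) / δ²
  = (1.960 + 0.842)² · (10² + 11² = 221) / 4.5²
  = 7.8512 · 221 / 20.25
  = 85.68
Round up → n = 86 per group.

n = 86 per group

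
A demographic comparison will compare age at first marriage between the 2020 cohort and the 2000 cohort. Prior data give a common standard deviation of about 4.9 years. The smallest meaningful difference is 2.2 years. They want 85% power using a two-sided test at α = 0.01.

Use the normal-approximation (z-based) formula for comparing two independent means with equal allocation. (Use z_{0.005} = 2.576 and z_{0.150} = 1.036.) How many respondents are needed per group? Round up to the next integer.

n = 130 per group

n = (z_{α/2} + z_β)² · (σ₁² + σ₂²) / δ²
  = (2.576 + 1.036)² · (2·4.9² = 48.02) / 2.2²
  = 13.0465 · 48.02 / 4.84
  = 129.44
Round up → n = 130 per group.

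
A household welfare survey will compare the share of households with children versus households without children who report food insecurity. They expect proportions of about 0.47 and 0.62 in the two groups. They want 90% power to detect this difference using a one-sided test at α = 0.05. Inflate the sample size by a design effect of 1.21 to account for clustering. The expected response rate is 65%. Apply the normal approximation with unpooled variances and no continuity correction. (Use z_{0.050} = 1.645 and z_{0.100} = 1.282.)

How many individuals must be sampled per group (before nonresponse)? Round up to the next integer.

n = (z_α + z_β)² · [p₁(1−p₁) + p₂(1−p₂)] / (p₁ − p₂)²
  = (1.645 + 1.282)² · (0.47·0.53 + 0.62·0.38) / (-0.15)²
  = (2.927)² · (0.2491 + 0.2356) / 0.0225
  = 8.5673 · 0.4847 / 0.0225
  = 184.56
Design effect: 1.21 × 184.56 = 223.32.
Adjust for 65% response: 223.32 / 0.65 = 343.56.
Round up → n = 344 per group.

n = 344 per group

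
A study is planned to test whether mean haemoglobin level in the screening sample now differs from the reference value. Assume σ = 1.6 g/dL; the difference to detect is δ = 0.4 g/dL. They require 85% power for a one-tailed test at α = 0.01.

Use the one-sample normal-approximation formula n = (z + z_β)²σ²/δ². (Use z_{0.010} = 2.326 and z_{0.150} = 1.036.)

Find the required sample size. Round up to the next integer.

n = 181

n = (z_α + z_β)² · σ² / δ²
  = (2.326 + 1.036)² · 1.6² / 0.4²
  = 11.3030 · 2.56 / 0.16
  = 180.85
Round up → n = 181.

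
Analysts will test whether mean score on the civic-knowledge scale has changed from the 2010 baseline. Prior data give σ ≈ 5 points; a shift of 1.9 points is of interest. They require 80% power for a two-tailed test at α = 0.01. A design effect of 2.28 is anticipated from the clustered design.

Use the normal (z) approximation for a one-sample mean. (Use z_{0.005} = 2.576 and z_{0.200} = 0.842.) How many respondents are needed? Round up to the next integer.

n = (z_{α/2} + z_β)² · σ² / δ²
  = (2.576 + 0.842)² · 5² / 1.9²
  = 11.6827 · 25 / 3.61
  = 80.91
Design effect: 2.28 × 80.91 = 184.46.
Round up → n = 185.

n = 185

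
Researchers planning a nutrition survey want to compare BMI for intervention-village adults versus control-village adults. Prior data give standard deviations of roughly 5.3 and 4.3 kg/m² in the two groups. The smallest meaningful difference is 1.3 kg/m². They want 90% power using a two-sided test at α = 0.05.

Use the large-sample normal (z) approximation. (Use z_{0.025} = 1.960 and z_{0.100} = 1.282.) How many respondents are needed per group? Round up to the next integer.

n = 290 per group

n = (z_{α/2} + z_β)² · (σ₁² + σ₂²) / δ²
  = (1.960 + 1.282)² · (5.3² + 4.3² = 46.58) / 1.3²
  = 10.5106 · 46.58 / 1.69
  = 289.69
Round up → n = 290 per group.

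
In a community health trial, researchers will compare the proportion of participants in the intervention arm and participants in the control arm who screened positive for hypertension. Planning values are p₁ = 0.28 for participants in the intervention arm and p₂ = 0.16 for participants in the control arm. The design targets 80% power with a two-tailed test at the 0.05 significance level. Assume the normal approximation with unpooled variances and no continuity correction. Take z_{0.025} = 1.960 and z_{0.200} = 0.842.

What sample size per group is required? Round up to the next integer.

n = 184 per group

n = (z_{α/2} + z_β)² · [p₁(1−p₁) + p₂(1−p₂)] / (p₁ − p₂)²
  = (1.960 + 0.842)² · (0.28·0.72 + 0.16·0.84) / (0.12)²
  = (2.802)² · (0.2016 + 0.1344) / 0.0144
  = 7.8512 · 0.3360 / 0.0144
  = 183.19
Round up → n = 184 per group.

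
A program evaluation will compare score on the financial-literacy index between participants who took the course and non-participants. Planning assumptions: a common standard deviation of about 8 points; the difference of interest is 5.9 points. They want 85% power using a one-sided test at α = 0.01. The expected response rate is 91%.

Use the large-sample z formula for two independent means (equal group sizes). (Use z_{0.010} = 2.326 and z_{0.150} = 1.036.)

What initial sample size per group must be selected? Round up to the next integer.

n = (z_α + z_β)² · (σ₁² + σ₂²) / δ²
  = (2.326 + 1.036)² · (2·8² = 128) / 5.9²
  = 11.3030 · 128 / 34.81
  = 41.56
Adjust for 91% response: 41.56 / 0.91 = 45.67.
Round up → n = 46 per group.

n = 46 per group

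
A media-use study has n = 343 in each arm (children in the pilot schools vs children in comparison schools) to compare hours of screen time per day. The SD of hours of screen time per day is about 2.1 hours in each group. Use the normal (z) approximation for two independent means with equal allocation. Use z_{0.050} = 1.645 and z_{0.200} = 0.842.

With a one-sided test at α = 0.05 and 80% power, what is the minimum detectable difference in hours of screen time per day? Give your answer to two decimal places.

δ = (z_α + z_β) · √((σ₁²+σ₂²)/n)
  = (1.645 + 0.842) · √(8.82/343)
  = 2.487 · √0.02571
  = 2.487 · 0.1604
  = 0.3988

Minimum detectable difference ≈ 0.40 hours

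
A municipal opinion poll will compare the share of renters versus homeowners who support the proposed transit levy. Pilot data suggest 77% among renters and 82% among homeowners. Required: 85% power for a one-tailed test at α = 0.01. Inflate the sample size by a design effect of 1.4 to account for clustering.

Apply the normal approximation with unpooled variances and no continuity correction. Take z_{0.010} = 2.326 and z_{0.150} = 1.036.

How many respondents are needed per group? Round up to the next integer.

n = (z_α + z_β)² · [p₁(1−p₁) + p₂(1−p₂)] / (p₁ − p₂)²
  = (2.326 + 1.036)² · (0.77·0.23 + 0.82·0.18) / (-0.05)²
  = (3.362)² · (0.1771 + 0.1476) / 0.0025
  = 11.3030 · 0.3247 / 0.0025
  = 1468.04
Design effect: 1.4 × 1468.04 = 2055.26.
Round up → n = 2056 per group.

n = 2056 per group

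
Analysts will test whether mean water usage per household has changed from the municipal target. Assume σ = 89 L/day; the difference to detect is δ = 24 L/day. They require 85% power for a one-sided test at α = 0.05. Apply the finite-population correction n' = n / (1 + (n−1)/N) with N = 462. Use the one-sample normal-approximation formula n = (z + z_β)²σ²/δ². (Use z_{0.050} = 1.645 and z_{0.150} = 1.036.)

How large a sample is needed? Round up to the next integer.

n = 82

n = (z_α + z_β)² · σ² / δ²
  = (1.645 + 1.036)² · 89² / 24²
  = 7.1878 · 7921 / 576
  = 98.84
Finite-population correction (N = 462): 98.84 / (1 + (98.84 − 1)/462) = 81.57.
Round up → n = 82.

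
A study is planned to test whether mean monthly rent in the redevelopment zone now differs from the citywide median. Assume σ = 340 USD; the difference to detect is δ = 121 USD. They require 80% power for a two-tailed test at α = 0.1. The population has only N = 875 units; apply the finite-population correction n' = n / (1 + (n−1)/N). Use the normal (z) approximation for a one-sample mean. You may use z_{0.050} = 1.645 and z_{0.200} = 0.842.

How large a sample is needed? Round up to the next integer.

n = 47

n = (z_{α/2} + z_β)² · σ² / δ²
  = (1.645 + 0.842)² · 340² / 121²
  = 6.1852 · 115600 / 14641
  = 48.84
Finite-population correction (N = 875): 48.84 / (1 + (48.84 − 1)/875) = 46.30.
Round up → n = 47.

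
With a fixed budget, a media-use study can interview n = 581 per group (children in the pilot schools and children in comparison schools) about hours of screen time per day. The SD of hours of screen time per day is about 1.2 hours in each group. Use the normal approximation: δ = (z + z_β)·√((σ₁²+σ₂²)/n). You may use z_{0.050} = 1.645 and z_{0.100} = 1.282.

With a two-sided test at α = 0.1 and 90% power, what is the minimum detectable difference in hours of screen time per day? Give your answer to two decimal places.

Minimum detectable difference ≈ 0.21 hours

δ = (z_{α/2} + z_β) · √((σ₁²+σ₂²)/n)
  = (1.645 + 1.282) · √(2.88/581)
  = 2.927 · √0.00496
  = 2.927 · 0.0704
  = 0.2061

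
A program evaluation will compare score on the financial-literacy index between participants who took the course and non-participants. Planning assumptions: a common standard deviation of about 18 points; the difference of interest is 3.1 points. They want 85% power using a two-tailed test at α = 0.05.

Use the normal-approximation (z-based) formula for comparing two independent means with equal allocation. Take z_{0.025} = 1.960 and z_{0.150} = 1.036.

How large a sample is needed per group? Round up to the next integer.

n = 606 per group

n = (z_{α/2} + z_β)² · (σ₁² + σ₂²) / δ²
  = (1.960 + 1.036)² · (2·18² = 648) / 3.1²
  = 8.9760 · 648 / 9.61
  = 605.25
Round up → n = 606 per group.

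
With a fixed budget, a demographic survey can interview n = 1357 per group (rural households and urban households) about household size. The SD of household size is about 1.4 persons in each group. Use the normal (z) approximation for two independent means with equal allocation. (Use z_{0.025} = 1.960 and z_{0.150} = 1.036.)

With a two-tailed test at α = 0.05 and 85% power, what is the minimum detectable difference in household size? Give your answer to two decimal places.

Minimum detectable difference ≈ 0.16 persons

δ = (z_{α/2} + z_β) · √((σ₁²+σ₂²)/n)
  = (1.960 + 1.036) · √(3.92/1357)
  = 2.996 · √0.00289
  = 2.996 · 0.0537
  = 0.1610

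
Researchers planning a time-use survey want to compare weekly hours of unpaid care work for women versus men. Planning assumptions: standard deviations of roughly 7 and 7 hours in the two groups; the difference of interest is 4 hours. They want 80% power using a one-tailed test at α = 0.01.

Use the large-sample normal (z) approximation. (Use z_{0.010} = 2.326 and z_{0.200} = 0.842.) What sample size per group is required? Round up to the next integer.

n = (z_α + z_β)² · (σ₁² + σ₂²) / δ²
  = (2.326 + 0.842)² · (7² + 7² = 98) / 4²
  = 10.0362 · 98 / 16
  = 61.47
Round up → n = 62 per group.

n = 62 per group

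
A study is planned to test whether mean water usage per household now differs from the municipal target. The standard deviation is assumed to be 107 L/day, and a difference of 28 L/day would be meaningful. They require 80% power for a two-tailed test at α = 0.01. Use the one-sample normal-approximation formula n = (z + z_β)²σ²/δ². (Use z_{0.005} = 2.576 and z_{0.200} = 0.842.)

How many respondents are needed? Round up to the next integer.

n = 171

n = (z_{α/2} + z_β)² · σ² / δ²
  = (2.576 + 0.842)² · 107² / 28²
  = 11.6827 · 11449 / 784
  = 170.61
Round up → n = 171.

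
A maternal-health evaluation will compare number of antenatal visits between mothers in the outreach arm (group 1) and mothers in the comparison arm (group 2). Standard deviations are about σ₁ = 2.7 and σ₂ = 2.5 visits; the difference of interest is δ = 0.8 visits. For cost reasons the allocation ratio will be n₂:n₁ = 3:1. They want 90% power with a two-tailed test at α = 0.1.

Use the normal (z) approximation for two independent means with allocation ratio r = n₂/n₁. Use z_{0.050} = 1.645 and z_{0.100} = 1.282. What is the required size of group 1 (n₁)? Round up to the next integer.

n₁ = (z_{α/2} + z_β)² · (σ₁² + σ₂²/r) / δ²
   = (1.645 + 1.282)² · (2.7² + 2.5²/3) / 0.8²
   = 8.5673 · (7.29 + 2.0833) / 0.64
   = 8.5673 · 9.3733 / 0.64
   = 125.48
Round up → n₁ = 126; n₂ = r·n₁ = 3 × 126 = 378.

n₁ = 126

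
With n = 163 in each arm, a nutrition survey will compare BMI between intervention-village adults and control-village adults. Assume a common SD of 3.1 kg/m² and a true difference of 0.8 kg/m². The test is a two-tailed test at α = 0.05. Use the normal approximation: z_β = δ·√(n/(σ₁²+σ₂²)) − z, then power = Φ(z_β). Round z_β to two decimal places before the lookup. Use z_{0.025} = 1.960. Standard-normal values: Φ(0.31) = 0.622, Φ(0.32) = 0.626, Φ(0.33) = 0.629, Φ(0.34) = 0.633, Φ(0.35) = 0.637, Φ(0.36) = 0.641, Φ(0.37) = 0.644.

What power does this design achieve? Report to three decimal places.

Power ≈ 0.644

z_β = δ·√(n/(σ₁²+σ₂²)) − z_{α/2}
    = 0.8 · √(163/19.22) − 1.960
    = 0.8 · 2.91217 − 1.960
    = 2.3297 − 1.960 = 0.3697 → 0.37
Power = Φ(0.37) = 0.644.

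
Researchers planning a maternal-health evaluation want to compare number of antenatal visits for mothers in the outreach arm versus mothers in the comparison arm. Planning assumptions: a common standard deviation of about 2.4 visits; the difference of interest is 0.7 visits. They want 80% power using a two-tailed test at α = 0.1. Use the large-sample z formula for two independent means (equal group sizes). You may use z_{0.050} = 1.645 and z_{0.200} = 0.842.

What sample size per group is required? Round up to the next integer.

n = 146 per group

n = (z_{α/2} + z_β)² · (σ₁² + σ₂²) / δ²
  = (1.645 + 0.842)² · (2·2.4² = 11.52) / 0.7²
  = 6.1852 · 11.52 / 0.49
  = 145.41
Round up → n = 146 per group.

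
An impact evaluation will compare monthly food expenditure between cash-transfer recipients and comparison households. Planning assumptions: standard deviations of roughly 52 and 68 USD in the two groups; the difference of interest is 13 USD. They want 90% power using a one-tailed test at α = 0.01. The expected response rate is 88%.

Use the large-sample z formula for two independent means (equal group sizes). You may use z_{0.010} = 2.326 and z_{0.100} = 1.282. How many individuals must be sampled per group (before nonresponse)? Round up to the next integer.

n = 642 per group

n = (z_α + z_β)² · (σ₁² + σ₂²) / δ²
  = (2.326 + 1.282)² · (52² + 68² = 7328) / 13²
  = 13.0177 · 7328 / 169
  = 564.46
Adjust for 88% response: 564.46 / 0.88 = 641.43.
Round up → n = 642 per group.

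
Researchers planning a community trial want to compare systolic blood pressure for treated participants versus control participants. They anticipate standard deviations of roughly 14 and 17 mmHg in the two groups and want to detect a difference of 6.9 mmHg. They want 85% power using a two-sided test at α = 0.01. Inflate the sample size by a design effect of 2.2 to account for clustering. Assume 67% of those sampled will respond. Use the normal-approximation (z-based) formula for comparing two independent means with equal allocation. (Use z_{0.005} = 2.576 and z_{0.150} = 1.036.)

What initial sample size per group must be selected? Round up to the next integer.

n = 437 per group

n = (z_{α/2} + z_β)² · (σ₁² + σ₂²) / δ²
  = (2.576 + 1.036)² · (14² + 17² = 485) / 6.9²
  = 13.0465 · 485 / 47.61
  = 132.90
Design effect: 2.2 × 132.90 = 292.39.
Adjust for 67% response: 292.39 / 0.67 = 436.40.
Round up → n = 437 per group.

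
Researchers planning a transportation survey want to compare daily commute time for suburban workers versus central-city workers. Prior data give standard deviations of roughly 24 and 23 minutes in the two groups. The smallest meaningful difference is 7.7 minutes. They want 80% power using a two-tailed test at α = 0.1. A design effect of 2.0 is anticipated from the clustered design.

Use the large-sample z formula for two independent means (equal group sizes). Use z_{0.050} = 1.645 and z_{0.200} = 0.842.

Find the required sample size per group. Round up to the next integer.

n = (z_{α/2} + z_β)² · (σ₁² + σ₂²) / δ²
  = (1.645 + 0.842)² · (24² + 23² = 1105) / 7.7²
  = 6.1852 · 1105 / 59.29
  = 115.27
Design effect: 2.0 × 115.27 = 230.55.
Round up → n = 231 per group.

n = 231 per group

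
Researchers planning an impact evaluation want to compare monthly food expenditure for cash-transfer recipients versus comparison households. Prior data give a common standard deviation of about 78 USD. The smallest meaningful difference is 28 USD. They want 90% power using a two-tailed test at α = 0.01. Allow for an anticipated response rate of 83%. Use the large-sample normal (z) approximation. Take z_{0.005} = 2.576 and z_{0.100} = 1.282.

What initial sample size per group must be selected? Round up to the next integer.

n = (z_{α/2} + z_β)² · (σ₁² + σ₂²) / δ²
  = (2.576 + 1.282)² · (2·78² = 12168) / 28²
  = 14.8842 · 12168 / 784
  = 231.01
Adjust for 83% response: 231.01 / 0.83 = 278.32.
Round up → n = 279 per group.

n = 279 per group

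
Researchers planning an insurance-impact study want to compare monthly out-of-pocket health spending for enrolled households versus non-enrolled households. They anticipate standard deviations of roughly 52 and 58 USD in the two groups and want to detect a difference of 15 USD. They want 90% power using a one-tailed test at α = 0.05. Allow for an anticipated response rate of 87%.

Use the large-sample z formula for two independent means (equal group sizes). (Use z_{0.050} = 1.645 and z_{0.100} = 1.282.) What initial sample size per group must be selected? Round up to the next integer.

n = 266 per group

n = (z_α + z_β)² · (σ₁² + σ₂²) / δ²
  = (1.645 + 1.282)² · (52² + 58² = 6068) / 15²
  = 8.5673 · 6068 / 225
  = 231.05
Adjust for 87% response: 231.05 / 0.87 = 265.58.
Round up → n = 266 per group.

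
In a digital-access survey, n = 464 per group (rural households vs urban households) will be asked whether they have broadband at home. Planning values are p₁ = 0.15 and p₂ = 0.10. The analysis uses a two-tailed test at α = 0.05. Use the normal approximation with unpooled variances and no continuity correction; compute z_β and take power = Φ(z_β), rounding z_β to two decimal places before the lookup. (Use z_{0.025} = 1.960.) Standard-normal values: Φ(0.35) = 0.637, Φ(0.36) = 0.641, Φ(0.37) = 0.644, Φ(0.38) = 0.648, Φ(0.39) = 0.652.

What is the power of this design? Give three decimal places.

z_β = |p₁−p₂|·√(n/[p₁q₁+p₂q₂]) − z_{α/2}
    = 0.05 · √(464/0.2175) − 1.960
    = 0.05 · 46.1880 − 1.960
    = 2.3094 − 1.960 = 0.3494 → 0.35
Power = Φ(0.35) = 0.637.

Power ≈ 0.637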